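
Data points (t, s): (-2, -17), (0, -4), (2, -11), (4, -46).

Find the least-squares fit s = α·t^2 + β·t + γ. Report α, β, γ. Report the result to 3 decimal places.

The normal equations are: 288·α + 64·β + 24·γ = -848;  64·α + 24·β + 4·γ = -172;  24·α + 4·β + 4·γ = -78.
(Σt^2·t^2 = 288, Σt^2·t = 64, Σt^2 = 24, Σt·t = 24, Σt = 4, Σ1 = 4, Σt^2·s = -848, Σt·s = -172, Σs = -78.)
Solving the 3×3 system (Gaussian elimination) gives α = -3, β = 13/10, γ = -14/5.

α = -3.000, β = 1.300, γ = -2.800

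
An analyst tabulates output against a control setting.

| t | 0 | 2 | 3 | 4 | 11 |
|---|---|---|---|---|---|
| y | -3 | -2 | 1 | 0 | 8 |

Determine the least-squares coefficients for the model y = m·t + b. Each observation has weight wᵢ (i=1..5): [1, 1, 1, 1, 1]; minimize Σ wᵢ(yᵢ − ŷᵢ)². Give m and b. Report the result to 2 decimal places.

The normal system XᵀWX·[m, b]ᵀ = XᵀWy is [[150, 20]; [20, 5]]·[m, b]ᵀ = [87, 4]ᵀ.
det = 150·5 − 20² = 350.
m = (87·5 − 20·4)/350 = 71/70; b = (150·4 − 20·87)/350 = -114/35.

m = 1.01, b = -3.26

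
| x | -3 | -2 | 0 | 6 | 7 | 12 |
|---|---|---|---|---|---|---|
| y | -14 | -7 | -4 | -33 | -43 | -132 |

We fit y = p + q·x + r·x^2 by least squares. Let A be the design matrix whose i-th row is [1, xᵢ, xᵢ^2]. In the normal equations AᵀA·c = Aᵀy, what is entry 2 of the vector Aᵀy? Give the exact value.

Entry 2 ↔ basis x, so (Aᵀy)_{2} = Σᵢ (x)·yᵢ = (-3)·(-14) + (-2)·(-7) + (0)·(-4) + (6)·(-33) + (7)·(-43) + (12)·(-132) = -2027.

-2027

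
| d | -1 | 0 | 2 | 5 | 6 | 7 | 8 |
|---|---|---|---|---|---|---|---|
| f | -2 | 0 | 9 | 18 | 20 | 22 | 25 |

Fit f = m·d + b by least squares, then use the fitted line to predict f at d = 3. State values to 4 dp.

Normal-equation sums: Σd·d = 179, Σd = 27, Σ1 = 7.
For Aᵀf: Σd·f = 584, Σf = 92.
Normal equations: [[179, 27]; [27, 7]]·[m, b]ᵀ = [584, 92]ᵀ.
Eliminating b: 7·(row 1) − 27·(row 2) gives 524·m = 7·584 − 27·92 = 1604, so m = 401/131.
Then b = (92 − 27·(401/131))/7 = 175/131.
At d = 3: f̂ = (401/131)·(3) + (175/131)·(1) = 1378/131.

f̂ = 10.5191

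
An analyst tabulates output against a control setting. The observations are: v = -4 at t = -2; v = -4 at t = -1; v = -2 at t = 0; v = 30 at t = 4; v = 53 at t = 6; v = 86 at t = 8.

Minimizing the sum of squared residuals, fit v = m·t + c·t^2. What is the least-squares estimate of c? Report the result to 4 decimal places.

c = 0.8491

The normal equations are: 121·m + 783·c = 1138;  783·m + 5665·c = 7872.
(Σt·t = 121, Σt·t^2 = 783, Σt^2·t^2 = 5665, Σt·v = 1138, Σt^2·v = 7872.)
Determinant 121·5665 − 783² = 72376.
m = (1138·5665 − 783·7872)/72376 = 141497/36188; c = (121·7872 − 783·1138)/72376 = 30729/36188.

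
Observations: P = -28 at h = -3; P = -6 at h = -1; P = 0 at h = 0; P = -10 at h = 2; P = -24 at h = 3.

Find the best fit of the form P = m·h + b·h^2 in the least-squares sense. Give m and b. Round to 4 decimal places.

The normal system MᵀM·[m, b]ᵀ = MᵀP is [[23, 7]; [7, 179]]·[m, b]ᵀ = [-2, -514]ᵀ.
det = 23·179 − 7² = 4068.
m = ((-2)·179 − 7·(-514))/4068 = 90/113; b = (23·(-514) − 7·(-2))/4068 = -328/113.

m = 0.7965, b = -2.9027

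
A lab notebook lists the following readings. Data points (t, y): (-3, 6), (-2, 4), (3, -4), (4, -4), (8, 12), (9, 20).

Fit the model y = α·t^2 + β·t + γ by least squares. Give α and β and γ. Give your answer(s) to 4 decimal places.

α = 0.4954, β = -1.9630, γ = -3.2271

Forming AᵀA = [[11091, 1297, 183]; [1297, 183, 19]; [183, 19, 6]] and Aᵀy = [2358, 222, 34]ᵀ gives AᵀA·[α, β, γ]ᵀ = Aᵀy.
Row-reducing yields α = 120343/242916, β = -158949/80972, γ = -391961/121458.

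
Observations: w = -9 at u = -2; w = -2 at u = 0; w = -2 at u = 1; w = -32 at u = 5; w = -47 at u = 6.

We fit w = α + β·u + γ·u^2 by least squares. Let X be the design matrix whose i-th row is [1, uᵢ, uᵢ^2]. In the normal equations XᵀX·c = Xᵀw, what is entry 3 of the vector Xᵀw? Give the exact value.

Entry 3 ↔ basis u^2, so (Xᵀw)_{3} = Σᵢ (u^2)·wᵢ = (4)·(-9) + (0)·(-2) + (1)·(-2) + (25)·(-32) + (36)·(-47) = -2530.

-2530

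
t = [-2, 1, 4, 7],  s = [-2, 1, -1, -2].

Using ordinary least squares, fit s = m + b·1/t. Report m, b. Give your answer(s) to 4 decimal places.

m = -1.4641, b = 2.0793

With design matrix M, MᵀM = [[4, 25/28]; [25/28, 1045/784]] and Mᵀs = [-4, 41/28]ᵀ.
det = 4·(1045/784) − (25/28)² = 3555/784.
m = ((-4)·(1045/784) − (25/28)·(41/28))/(3555/784) = -347/237; b = (4·(41/28) − (25/28)·(-4))/(3555/784) = 2464/1185.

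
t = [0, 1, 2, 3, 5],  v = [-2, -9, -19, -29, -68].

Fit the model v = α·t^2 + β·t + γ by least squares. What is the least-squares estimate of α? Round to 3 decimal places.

α = -1.815

Normal-equation sums: Σt^2·t^2 = 723, Σt^2·t = 161, Σt^2 = 39, Σt·t = 39, Σt = 11, Σ1 = 5.
And Σt^2·v = -2046, Σt·v = -474, Σv = -127.
Solving the 3×3 system (Gaussian elimination) gives α = -2465/1358, β = -5331/1358, γ = -1769/679.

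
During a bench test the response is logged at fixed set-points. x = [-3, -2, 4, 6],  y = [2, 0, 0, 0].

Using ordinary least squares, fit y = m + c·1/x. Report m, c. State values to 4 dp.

m = 0.3830, c = -1.1234

Entries of AᵀA: Σ1 = 4, Σ1/x = -5/12, Σ1/x·1/x = 65/144.
And Σy = 2, Σ1/x·y = -2/3.
So AᵀA·[m, c]ᵀ = Aᵀy: [[4, -5/12]; [-5/12, 65/144]]·[m, c]ᵀ = [2, -2/3]ᵀ.
Eliminating c: (65/144)·(row 1) − (-5/12)·(row 2) gives (235/144)·m = (65/144)·2 − (-5/12)·(-2/3) = 5/8, so m = 18/47.
Then c = ((-2/3) − (-5/12)·(18/47))/(65/144) = -264/235.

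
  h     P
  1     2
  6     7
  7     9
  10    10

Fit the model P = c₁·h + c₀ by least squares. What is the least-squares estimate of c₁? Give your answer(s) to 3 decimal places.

XᵀX·[c₁, c₀]ᵀ = XᵀP reads: 186·c₁ + 24·c₀ = 207;  24·c₁ + 4·c₀ = 28.
(Σh·h = 186, Σh = 24, Σ1 = 4, Σh·P = 207, ΣP = 28.)
det = 186·4 − 24² = 168.
c₁ = (207·4 − 24·28)/168 = 13/14; c₀ = (186·28 − 24·207)/168 = 10/7.

c₁ = 0.929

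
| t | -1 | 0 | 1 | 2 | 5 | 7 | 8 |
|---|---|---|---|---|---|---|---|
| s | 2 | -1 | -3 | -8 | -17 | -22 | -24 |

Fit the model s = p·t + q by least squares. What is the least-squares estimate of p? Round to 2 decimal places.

p = -2.97

The normal system XᵀX·[p, q]ᵀ = Xᵀs is [[144, 22]; [22, 7]]·[p, q]ᵀ = [-452, -73]ᵀ.
Determinant 144·7 − 22² = 524.
p = ((-452)·7 − 22·(-73))/524 = -779/262; q = (144·(-73) − 22·(-452))/524 = -142/131.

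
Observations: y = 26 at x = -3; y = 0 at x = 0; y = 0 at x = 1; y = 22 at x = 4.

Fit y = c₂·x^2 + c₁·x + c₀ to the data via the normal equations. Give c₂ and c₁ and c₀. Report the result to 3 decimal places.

c₂ = 2.000, c₁ = -2.560, c₀ = 0.280

With design matrix M, MᵀM = [[338, 38, 26]; [38, 26, 2]; [26, 2, 4]] and Mᵀy = [586, 10, 48]ᵀ.
Row-reducing yields c₂ = 2, c₁ = -64/25, c₀ = 7/25.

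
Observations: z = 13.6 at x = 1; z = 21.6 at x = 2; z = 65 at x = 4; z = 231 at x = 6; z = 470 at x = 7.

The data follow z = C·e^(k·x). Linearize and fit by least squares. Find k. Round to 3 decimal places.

k = 0.591

Taking logs, ln z = k·x + ln C, so regress ln z on x.
Over the data: Σx = 20.0000, Σ(x)² = 106.0000, Σln z = 21.4523, Σx·ln z = 101.1766.
Normal system: [[106.0000, 20.0000]; [20.0000, 5]]·[k, ln C]ᵀ = [101.1766, 21.4523]ᵀ.
Δ = 106.0000·5 − (20.0000)² = 130.0000; k = (101.1766·5 − 20.0000·21.4523)/130.0000 = 0.59106, ln C = (106.0000·21.4523 − 20.0000·101.1766)/130.0000 = 1.92624.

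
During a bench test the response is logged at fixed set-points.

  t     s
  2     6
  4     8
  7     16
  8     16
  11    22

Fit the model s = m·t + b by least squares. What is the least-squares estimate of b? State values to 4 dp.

b = 1.7886

From the data, Σt·t = 254, Σt = 32, Σ1 = 5.
For Xᵀs: Σt·s = 526, Σs = 68.
XᵀX·[m, b]ᵀ = Xᵀs becomes [[254, 32]; [32, 5]]·[m, b]ᵀ = [526, 68]ᵀ.
Δ = 254·5 − 32² = 246.
m = (526·5 − 32·68)/246 = 227/123; b = (254·68 − 32·526)/246 = 220/123.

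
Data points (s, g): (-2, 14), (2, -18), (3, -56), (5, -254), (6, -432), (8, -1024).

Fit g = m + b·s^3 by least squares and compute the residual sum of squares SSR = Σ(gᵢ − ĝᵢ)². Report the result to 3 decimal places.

SSR = 7.088

Compute the Gram sums: Σ1 = 6, Σs^3 = 880, Σs^3·s^3 = 325282.
Moment sums: Σg = -1770, Σs^3·g = -651118.
So MᵀM·[m, b]ᵀ = Mᵀg: [[6, 880]; [880, 325282]]·[m, b]ᵀ = [-1770, -651118]ᵀ.
Δ = 6·325282 − 880² = 1177292.
m = ((-1770)·325282 − 880·(-651118))/1177292 = -691325/294323; b = (6·(-651118) − 880·(-1770))/1177292 = -587277/294323.
Residuals: 113631/294323, 91727/294323, 65716/294323, -657092/294323, 395621/294323, -9603/294323; SSR = 2086220/294323.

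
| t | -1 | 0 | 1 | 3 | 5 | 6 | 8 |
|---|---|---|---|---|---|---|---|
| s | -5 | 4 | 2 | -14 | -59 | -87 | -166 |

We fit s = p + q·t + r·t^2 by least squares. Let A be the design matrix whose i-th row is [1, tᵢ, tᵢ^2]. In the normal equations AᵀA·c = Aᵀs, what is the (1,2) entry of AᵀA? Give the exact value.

22

Row 1 ↔ basis 1, column 2 ↔ basis t, so (AᵀA)_{1,2} = Σᵢ t = (1)·(-1) + (1)·(0) + (1)·(1) + (1)·(3) + (1)·(5) + (1)·(6) + (1)·(8) = 22.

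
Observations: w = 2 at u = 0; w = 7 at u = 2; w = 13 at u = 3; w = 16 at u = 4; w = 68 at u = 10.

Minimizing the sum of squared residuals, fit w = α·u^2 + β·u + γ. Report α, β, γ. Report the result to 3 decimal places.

α = 0.483, β = 1.768, γ = 2.032

Normal-equation sums: Σu^2·u^2 = 10353, Σu^2·u = 1099, Σu^2 = 129, Σu·u = 129, Σu = 19, Σ1 = 5.
Moment sums: Σu^2·w = 7201, Σu·w = 797, Σw = 106.
Solving the 3×3 system (Gaussian elimination) gives α = 8557/17732, β = 15673/8866, γ = 36033/17732.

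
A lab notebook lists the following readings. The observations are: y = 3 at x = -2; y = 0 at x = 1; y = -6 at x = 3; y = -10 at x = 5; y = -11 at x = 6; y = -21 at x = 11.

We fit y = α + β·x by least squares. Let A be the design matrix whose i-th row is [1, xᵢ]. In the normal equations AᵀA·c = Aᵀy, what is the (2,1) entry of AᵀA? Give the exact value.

Row 2 ↔ basis x, column 1 ↔ basis 1, so (AᵀA)_{2,1} = Σᵢ x = (-2)·(1) + (1)·(1) + (3)·(1) + (5)·(1) + (6)·(1) + (11)·(1) = 24.

24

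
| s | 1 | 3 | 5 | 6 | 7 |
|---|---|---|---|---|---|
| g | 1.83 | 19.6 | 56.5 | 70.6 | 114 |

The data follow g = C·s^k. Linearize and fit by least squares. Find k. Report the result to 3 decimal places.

k = 2.091

Linearized form: ln g = k·ln s + ln C. From the 5 transformed points,
Σln s = 6.4457, Σ(ln s)² = 10.7942, Σln g = 16.6073, Σln s·ln g = 26.6056.
Equations: 10.7942·k + 6.4457·ln C = 26.6056;  6.4457·k + 5·ln C = 16.6073.
Δ = 10.7942·5 − (6.4457)² = 12.4237; k = (26.6056·5 − 6.4457·16.6073)/12.4237 = 2.09131, ln C = (10.7942·16.6073 − 6.4457·26.6056)/12.4237 = 0.62546.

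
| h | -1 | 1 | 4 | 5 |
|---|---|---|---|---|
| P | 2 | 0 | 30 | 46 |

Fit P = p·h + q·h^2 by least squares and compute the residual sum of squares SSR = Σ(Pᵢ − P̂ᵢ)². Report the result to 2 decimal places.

SSR = 2.98

Sums needed: Σh·h = 43, Σh·h^2 = 189, Σh^2·h^2 = 883.
Right-hand side: Σh·P = 348, Σh^2·P = 1632.
det = 43·883 − 189² = 2248.
p = (348·883 − 189·1632)/2248 = -291/562; q = (43·1632 − 189·348)/2248 = 1101/562.
Residuals: -134/281, -405/281, 204/281, -109/281; SSR = 838/281.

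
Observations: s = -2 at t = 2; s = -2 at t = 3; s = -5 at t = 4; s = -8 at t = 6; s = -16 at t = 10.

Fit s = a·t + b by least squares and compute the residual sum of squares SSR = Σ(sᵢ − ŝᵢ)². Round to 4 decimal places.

SSR = 1.9750

Compute the Gram sums: Σt·t = 165, Σt = 25, Σ1 = 5.
Right-hand side: Σt·s = -238, Σs = -33.
So MᵀM·[a, b]ᵀ = Mᵀs: [[165, 25]; [25, 5]]·[a, b]ᵀ = [-238, -33]ᵀ.
Determinant 165·5 − 25² = 200.
a = ((-238)·5 − 25·(-33))/200 = -73/40; b = (165·(-33) − 25·(-238))/200 = 101/40.
Residuals: -7/8, 19/20, -9/40, 17/40, -11/40; SSR = 79/40.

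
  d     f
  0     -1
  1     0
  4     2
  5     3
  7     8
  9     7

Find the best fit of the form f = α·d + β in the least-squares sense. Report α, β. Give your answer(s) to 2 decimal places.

α = 1.01, β = -1.19

The normal system AᵀA·[α, β]ᵀ = Aᵀf is [[172, 26]; [26, 6]]·[α, β]ᵀ = [142, 19]ᵀ.
Δ = 172·6 − 26² = 356.
α = (142·6 − 26·19)/356 = 179/178; β = (172·19 − 26·142)/356 = -106/89.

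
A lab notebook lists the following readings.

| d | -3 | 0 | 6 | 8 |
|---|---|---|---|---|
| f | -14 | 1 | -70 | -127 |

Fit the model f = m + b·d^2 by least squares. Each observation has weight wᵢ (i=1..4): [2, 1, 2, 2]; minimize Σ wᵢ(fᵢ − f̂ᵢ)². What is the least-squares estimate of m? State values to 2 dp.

Compute the Gram sums: Σwᵢ·1 = 7, Σwᵢ·d^2 = 218, Σwᵢ·d^2·d^2 = 10946.
Right-hand side: Σwᵢ·f = -421, Σwᵢ·d^2·f = -21548.
MᵀWM·[m, b]ᵀ = MᵀWf becomes [[7, 218]; [218, 10946]]·[m, b]ᵀ = [-421, -21548]ᵀ.
det = 7·10946 − 218² = 29098.
m = ((-421)·10946 − 218·(-21548))/29098 = 44599/14549; b = (7·(-21548) − 218·(-421))/29098 = -29529/14549.

m = 3.07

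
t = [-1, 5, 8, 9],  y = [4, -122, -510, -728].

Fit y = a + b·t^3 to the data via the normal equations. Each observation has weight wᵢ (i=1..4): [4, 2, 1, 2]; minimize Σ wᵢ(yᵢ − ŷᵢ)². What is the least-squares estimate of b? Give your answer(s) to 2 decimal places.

Setting ∂/∂a … = 0 gives: 9·a + 2216·b = -2194;  2216·a + 1356280·b = -1353060.
(Σwᵢ·1 = 9, Σwᵢ·t^3 = 2216, Σwᵢ·t^3·t^3 = 1356280, Σwᵢ·y = -2194, Σwᵢ·t^3·y = -1353060.)
det = 9·1356280 − 2216² = 7295864.
a = ((-2194)·1356280 − 2216·(-1353060))/7295864 = 2837830/911983; b = (9·(-1353060) − 2216·(-2194))/7295864 = -1828909/1823966.

b = -1.00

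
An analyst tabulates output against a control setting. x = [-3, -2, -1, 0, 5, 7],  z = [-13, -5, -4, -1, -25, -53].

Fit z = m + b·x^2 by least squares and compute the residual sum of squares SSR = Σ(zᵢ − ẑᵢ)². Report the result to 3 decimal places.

Entries of MᵀM: Σ1 = 6, Σx^2 = 88, Σx^2·x^2 = 3124.
For Mᵀz: Σz = -101, Σx^2·z = -3363.
So MᵀM·[m, b]ᵀ = Mᵀz: [[6, 88]; [88, 3124]]·[m, b]ᵀ = [-101, -3363]ᵀ.
det = 6·3124 − 88² = 11000.
m = ((-101)·3124 − 88·(-3363))/11000 = -89/50; b = (6·(-3363) − 88·(-101))/11000 = -1129/1100.
Residuals: -2181/1100, 487/550, -1313/1100, 39/50, 2683/1100, -1021/1100; SSR = 2983/220.

SSR = 13.559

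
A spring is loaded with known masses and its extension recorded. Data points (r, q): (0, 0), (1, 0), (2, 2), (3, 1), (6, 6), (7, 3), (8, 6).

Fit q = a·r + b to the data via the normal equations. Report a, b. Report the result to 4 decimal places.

a = 0.7233, b = -0.2184

From the data, Σr·r = 163, Σr = 27, Σ1 = 7.
Moment sums: Σr·q = 112, Σq = 18.
So MᵀM·[a, b]ᵀ = Mᵀq: [[163, 27]; [27, 7]]·[a, b]ᵀ = [112, 18]ᵀ.
Eliminating b: 7·(row 1) − 27·(row 2) gives 412·a = 7·112 − 27·18 = 298, so a = 149/206.
Then b = (18 − 27·(149/206))/7 = -45/206.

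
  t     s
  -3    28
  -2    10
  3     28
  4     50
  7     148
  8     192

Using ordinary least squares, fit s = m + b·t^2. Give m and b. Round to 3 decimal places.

m = 0.375, b = 3.005

Entries of MᵀM: Σ1 = 6, Σt^2 = 151, Σt^2·t^2 = 6931.
And Σs = 456, Σt^2·s = 20884.
Normal equations: [[6, 151]; [151, 6931]]·[m, b]ᵀ = [456, 20884]ᵀ.
Eliminating b: 6931·(row 1) − 151·(row 2) gives 18785·m = 6931·456 − 151·20884 = 7052, so m = 7052/18785.
Then b = (20884 − 151·(7052/18785))/6931 = 56448/18785.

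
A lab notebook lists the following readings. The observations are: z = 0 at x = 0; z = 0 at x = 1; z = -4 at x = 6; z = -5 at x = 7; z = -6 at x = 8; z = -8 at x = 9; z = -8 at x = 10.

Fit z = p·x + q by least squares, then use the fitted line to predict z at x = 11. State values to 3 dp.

Entries of MᵀM: Σx·x = 331, Σx = 41, Σ1 = 7.
Moment sums: Σx·z = -259, Σz = -31.
Normal equations: [[331, 41]; [41, 7]]·[p, q]ᵀ = [-259, -31]ᵀ.
Eliminating q: 7·(row 1) − 41·(row 2) gives 636·p = 7·(-259) − 41·(-31) = -542, so p = -271/318.
Then q = ((-31) − 41·(-271/318))/7 = 179/318.
At x = 11: ẑ = (-271/318)·(11) + (179/318)·(1) = -467/53.

ẑ = -8.811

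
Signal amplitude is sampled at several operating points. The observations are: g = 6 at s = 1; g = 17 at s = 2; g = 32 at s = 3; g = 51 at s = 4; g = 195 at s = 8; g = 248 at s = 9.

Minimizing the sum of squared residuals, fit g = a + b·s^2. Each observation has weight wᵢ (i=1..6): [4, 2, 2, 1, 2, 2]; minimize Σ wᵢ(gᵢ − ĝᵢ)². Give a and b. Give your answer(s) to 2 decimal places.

Entries of AᵀWA: Σwᵢ·1 = 13, Σwᵢ·s^2 = 336, Σwᵢ·s^2·s^2 = 21768.
And Σwᵢ·g = 1059, Σwᵢ·s^2·g = 66688.
So AᵀWA·[a, b]ᵀ = AᵀWg: [[13, 336]; [336, 21768]]·[a, b]ᵀ = [1059, 66688]ᵀ.
Δ = 13·21768 − 336² = 170088.
a = (1059·21768 − 336·66688)/170088 = 26881/7087; b = (13·66688 − 336·1059)/170088 = 63890/21261.

a = 3.79, b = 3.01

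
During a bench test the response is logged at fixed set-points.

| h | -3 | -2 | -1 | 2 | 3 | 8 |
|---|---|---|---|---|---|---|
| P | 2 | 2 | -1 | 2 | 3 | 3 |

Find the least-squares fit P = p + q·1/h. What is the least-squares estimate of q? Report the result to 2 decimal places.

AᵀA·[p, q]ᵀ = AᵀP reads: 6·p + (-7/8)·q = 11;  (-7/8)·p + (1001/576)·q = 41/24.
Δ = 6·(1001/576) − (-7/8)² = 1855/192.
p = (11·(1001/576) − (-7/8)·(41/24))/(1855/192) = 32/15; q = (6·(41/24) − (-7/8)·11)/(1855/192) = 72/35.

q = 2.06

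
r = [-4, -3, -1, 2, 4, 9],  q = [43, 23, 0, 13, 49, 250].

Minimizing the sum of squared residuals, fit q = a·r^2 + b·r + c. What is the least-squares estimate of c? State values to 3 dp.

Compute the Gram sums: Σr^2·r^2 = 7171, Σr^2·r = 709, Σr^2 = 127, Σr·r = 127, Σr = 7, Σ1 = 6.
And Σr^2·q = 21981, Σr·q = 2231, Σq = 378.
Normal equations: [[7171, 709, 127]; [709, 127, 7]; [127, 7, 6]]·[a, b, c]ᵀ = [21981, 2231, 378]ᵀ.
Solving the 3×3 system (Gaussian elimination) gives a = 1972195/654528, b = 551465/654528, c = -192151/109088.

c = -1.761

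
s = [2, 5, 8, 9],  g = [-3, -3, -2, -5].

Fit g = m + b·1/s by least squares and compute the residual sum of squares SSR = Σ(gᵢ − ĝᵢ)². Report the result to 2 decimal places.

SSR = 4.56

With design matrix A, AᵀA = [[4, 337/360]; [337/360, 41209/129600]] and Aᵀg = [-13, -523/180]ᵀ.
Eliminating b: (41209/129600)·(row 1) − (337/360)·(row 2) gives (17089/43200)·m = (41209/129600)·(-13) − (337/360)·(-523/180) = -36643/25920, so m = -183215/51267.
Then b = ((-523/180) − (337/360)·(-183215/51267))/(41209/129600) = 23640/17089.
Residuals: -6046/51267, 15230/51267, 71816/51267, -27000/17089; SSR = 233816/51267.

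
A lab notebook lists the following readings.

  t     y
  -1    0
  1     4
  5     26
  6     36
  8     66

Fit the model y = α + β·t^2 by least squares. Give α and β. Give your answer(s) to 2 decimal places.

From the data, Σ1 = 5, Σt^2 = 127, Σt^2·t^2 = 6019.
Right-hand side: Σy = 132, Σt^2·y = 6174.
Eliminating β: 6019·(row 1) − 127·(row 2) gives 13966·α = 6019·132 − 127·6174 = 10410, so α = 5205/6983.
Then β = (6174 − 127·(5205/6983))/6019 = 7053/6983.

α = 0.75, β = 1.01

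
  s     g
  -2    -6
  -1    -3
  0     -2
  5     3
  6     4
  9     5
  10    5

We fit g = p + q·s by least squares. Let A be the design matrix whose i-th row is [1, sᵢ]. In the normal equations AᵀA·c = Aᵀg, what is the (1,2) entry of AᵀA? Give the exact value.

27

Row 1 ↔ basis 1, column 2 ↔ basis s, so (AᵀA)_{1,2} = Σᵢ s = (1)·(-2) + (1)·(-1) + (1)·(0) + (1)·(5) + (1)·(6) + (1)·(9) + (1)·(10) = 27.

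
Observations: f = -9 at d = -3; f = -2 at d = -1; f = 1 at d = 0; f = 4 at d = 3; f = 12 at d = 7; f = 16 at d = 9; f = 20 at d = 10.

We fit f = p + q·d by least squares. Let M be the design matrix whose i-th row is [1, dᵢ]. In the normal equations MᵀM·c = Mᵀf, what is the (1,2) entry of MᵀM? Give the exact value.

Row 1 ↔ basis 1, column 2 ↔ basis d, so (MᵀM)_{1,2} = Σᵢ d = (1)·(-3) + (1)·(-1) + (1)·(0) + (1)·(3) + (1)·(7) + (1)·(9) + (1)·(10) = 25.

25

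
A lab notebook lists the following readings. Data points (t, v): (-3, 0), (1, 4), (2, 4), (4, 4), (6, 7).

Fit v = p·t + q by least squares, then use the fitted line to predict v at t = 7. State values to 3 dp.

AᵀA·[p, q]ᵀ = Aᵀv reads: 66·p + 10·q = 70;  10·p + 5·q = 19.
Determinant 66·5 − 10² = 230.
p = (70·5 − 10·19)/230 = 16/23; q = (66·19 − 10·70)/230 = 277/115.
At t = 7: v̂ = (16/23)·(7) + (277/115)·(1) = 837/115.

v̂ = 7.278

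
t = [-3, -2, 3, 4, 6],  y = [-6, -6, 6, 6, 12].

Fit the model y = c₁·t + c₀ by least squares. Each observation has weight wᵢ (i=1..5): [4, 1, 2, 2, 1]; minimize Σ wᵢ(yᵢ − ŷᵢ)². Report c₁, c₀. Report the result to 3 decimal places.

Normal-equation sums: Σwᵢ·t·t = 126, Σwᵢ·t = 6, Σwᵢ·1 = 10.
Moment sums: Σwᵢ·t·y = 240, Σwᵢ·y = 6.
Normal equations: [[126, 6]; [6, 10]]·[c₁, c₀]ᵀ = [240, 6]ᵀ.
Eliminating c₀: 10·(row 1) − 6·(row 2) gives 1224·c₁ = 10·240 − 6·6 = 2364, so c₁ = 197/102.
Then c₀ = (6 − 6·(197/102))/10 = -19/34.

c₁ = 1.931, c₀ = -0.559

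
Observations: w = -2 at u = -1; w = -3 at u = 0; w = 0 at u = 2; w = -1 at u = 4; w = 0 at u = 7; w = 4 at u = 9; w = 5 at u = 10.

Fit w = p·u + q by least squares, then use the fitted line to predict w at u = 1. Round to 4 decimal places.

The normal equations are: 251·p + 31·q = 84;  31·p + 7·q = 3.
(Σu·u = 251, Σu = 31, Σ1 = 7, Σu·w = 84, Σw = 3.)
Eliminating q: 7·(row 1) − 31·(row 2) gives 796·p = 7·84 − 31·3 = 495, so p = 495/796.
Then q = (3 − 31·(495/796))/7 = -1851/796.
At u = 1: ŵ = (495/796)·(1) + (-1851/796)·(1) = -339/199.

ŵ = -1.7035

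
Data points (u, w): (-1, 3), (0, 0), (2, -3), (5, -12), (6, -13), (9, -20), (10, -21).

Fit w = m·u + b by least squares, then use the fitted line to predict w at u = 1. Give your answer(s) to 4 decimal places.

The normal equations are: 247·m + 31·b = -537;  31·m + 7·b = -66.
(Σu·u = 247, Σu = 31, Σ1 = 7, Σu·w = -537, Σw = -66.)
det = 247·7 − 31² = 768.
m = ((-537)·7 − 31·(-66))/768 = -571/256; b = (247·(-66) − 31·(-537))/768 = 115/256.
At u = 1: ŵ = (-571/256)·(1) + (115/256)·(1) = -57/32.

ŵ = -1.7813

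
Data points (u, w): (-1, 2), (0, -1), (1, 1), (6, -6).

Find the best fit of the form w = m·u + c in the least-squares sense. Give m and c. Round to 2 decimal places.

Normal-equation sums: Σu·u = 38, Σu = 6, Σ1 = 4.
Right-hand side: Σu·w = -37, Σw = -4.
XᵀX·[m, c]ᵀ = Xᵀw becomes [[38, 6]; [6, 4]]·[m, c]ᵀ = [-37, -4]ᵀ.
Determinant 38·4 − 6² = 116.
m = ((-37)·4 − 6·(-4))/116 = -31/29; c = (38·(-4) − 6·(-37))/116 = 35/58.

m = -1.07, c = 0.60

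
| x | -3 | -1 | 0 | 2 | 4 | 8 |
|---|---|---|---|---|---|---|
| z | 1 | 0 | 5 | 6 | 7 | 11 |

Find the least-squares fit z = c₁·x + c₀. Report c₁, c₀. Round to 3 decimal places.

c₁ = 0.970, c₀ = 3.384

AᵀA·[c₁, c₀]ᵀ = Aᵀz reads: 94·c₁ + 10·c₀ = 125;  10·c₁ + 6·c₀ = 30.
Eliminating c₀: 6·(row 1) − 10·(row 2) gives 464·c₁ = 6·125 − 10·30 = 450, so c₁ = 225/232.
Then c₀ = (30 − 10·(225/232))/6 = 785/232.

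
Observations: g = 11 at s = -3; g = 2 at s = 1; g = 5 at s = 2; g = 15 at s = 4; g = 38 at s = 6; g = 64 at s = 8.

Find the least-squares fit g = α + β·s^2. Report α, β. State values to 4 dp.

With design matrix A, AᵀA = [[6, 130]; [130, 5746]] and Aᵀg = [135, 5825]ᵀ.
det = 6·5746 − 130² = 17576.
α = (135·5746 − 130·5825)/17576 = 355/338; β = (6·5825 − 130·135)/17576 = 2175/2197.

α = 1.0503, β = 0.9900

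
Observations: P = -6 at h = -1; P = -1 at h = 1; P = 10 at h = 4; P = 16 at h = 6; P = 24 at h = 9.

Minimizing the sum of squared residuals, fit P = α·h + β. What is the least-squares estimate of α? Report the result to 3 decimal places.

α = 3.083

Forming MᵀM = [[135, 19]; [19, 5]] and MᵀP = [357, 43]ᵀ gives MᵀM·[α, β]ᵀ = MᵀP.
Δ = 135·5 − 19² = 314.
α = (357·5 − 19·43)/314 = 484/157; β = (135·43 − 19·357)/314 = -489/157.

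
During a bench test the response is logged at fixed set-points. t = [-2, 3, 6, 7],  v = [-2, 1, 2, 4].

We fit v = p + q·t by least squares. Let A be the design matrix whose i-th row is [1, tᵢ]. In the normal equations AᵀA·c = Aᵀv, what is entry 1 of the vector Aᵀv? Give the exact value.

5

Entry 1 ↔ basis 1, so (Aᵀv)_{1} = Σᵢ vᵢ = (1)·(-2) + (1)·(1) + (1)·(2) + (1)·(4) = 5.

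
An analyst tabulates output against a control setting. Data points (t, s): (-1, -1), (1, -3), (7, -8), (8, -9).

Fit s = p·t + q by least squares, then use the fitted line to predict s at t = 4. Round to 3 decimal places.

ŝ = -5.468

The normal system XᵀX·[p, q]ᵀ = Xᵀs is [[115, 15]; [15, 4]]·[p, q]ᵀ = [-130, -21]ᵀ.
Δ = 115·4 − 15² = 235.
p = ((-130)·4 − 15·(-21))/235 = -41/47; q = (115·(-21) − 15·(-130))/235 = -93/47.
At t = 4: ŝ = (-41/47)·(4) + (-93/47)·(1) = -257/47.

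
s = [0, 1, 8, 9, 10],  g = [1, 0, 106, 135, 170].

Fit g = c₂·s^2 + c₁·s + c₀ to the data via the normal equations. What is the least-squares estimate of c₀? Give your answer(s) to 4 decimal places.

The normal system XᵀX·[c₂, c₁, c₀]ᵀ = Xᵀg is [[20658, 2242, 246]; [2242, 246, 28]; [246, 28, 5]]·[c₂, c₁, c₀]ᵀ = [34719, 3763, 412]ᵀ.
Row-reducing yields c₂ = 38027/19876, c₁ = -44115/19876, c₀ = 6949/9938.

c₀ = 0.6992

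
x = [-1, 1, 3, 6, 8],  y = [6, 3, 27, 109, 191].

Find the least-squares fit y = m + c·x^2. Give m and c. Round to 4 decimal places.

With design matrix M, MᵀM = [[5, 111]; [111, 5475]] and Mᵀy = [336, 16400]ᵀ.
Determinant 5·5475 − 111² = 15054.
m = (336·5475 − 111·16400)/15054 = 3200/2509; c = (5·16400 − 111·336)/15054 = 22352/7527.

m = 1.2754, c = 2.9696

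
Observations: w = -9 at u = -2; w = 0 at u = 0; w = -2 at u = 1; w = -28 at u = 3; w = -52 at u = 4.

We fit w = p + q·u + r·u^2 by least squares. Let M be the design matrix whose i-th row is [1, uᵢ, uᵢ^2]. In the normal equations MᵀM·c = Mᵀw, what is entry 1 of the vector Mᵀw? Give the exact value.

-91

Entry 1 ↔ basis 1, so (Mᵀw)_{1} = Σᵢ wᵢ = (1)·(-9) + (1)·(0) + (1)·(-2) + (1)·(-28) + (1)·(-52) = -91.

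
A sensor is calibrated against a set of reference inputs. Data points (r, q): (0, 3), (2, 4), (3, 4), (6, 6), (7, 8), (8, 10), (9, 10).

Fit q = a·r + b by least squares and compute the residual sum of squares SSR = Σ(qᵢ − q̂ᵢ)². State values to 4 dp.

SSR = 3.9349

From the data, Σr·r = 243, Σr = 35, Σ1 = 7.
Right-hand side: Σr·q = 282, Σq = 45.
Eliminating b: 7·(row 1) − 35·(row 2) gives 476·a = 7·282 − 35·45 = 399, so a = 57/68.
Then b = (45 − 35·(57/68))/7 = 1065/476.
Residuals: 363/476, 41/476, -179/238, -603/476, -25/238, 503/476, 26/119; SSR = 1873/476.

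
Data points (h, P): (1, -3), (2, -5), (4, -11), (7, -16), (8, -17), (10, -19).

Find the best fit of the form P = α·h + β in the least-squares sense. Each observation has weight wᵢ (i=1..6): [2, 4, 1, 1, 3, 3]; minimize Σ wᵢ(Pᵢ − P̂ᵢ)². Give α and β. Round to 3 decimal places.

α = -1.833, β = -1.680

Entries of AᵀWA: Σwᵢ·h·h = 575, Σwᵢ·h = 75, Σwᵢ·1 = 14.
And Σwᵢ·h·P = -1180, Σwᵢ·P = -161.
AᵀWA·[α, β]ᵀ = AᵀWP becomes [[575, 75]; [75, 14]]·[α, β]ᵀ = [-1180, -161]ᵀ.
Δ = 575·14 − 75² = 2425.
α = ((-1180)·14 − 75·(-161))/2425 = -889/485; β = (575·(-161) − 75·(-1180))/2425 = -163/97.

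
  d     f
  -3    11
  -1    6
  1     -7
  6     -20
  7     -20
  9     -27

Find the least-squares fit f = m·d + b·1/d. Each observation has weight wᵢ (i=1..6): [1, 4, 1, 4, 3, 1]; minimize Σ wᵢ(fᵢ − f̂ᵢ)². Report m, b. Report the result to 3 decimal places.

Normal-equation sums: Σwᵢ·d·d = 386, Σwᵢ·d·1/d = 14, Σwᵢ·1/d·1/d = 21019/3969.
And Σwᵢ·d·f = -1207, Σwᵢ·1/d·f = -417/7.
So XᵀWX·[m, b]ᵀ = XᵀWf: [[386, 14]; [14, 21019/3969]]·[m, b]ᵀ = [-1207, -417/7]ᵀ.
Determinant 386·(21019/3969) − 14² = 7335410/3969.
m = ((-1207)·(21019/3969) − 14·(-417/7))/(7335410/3969) = -22059787/7335410; b = (386·(-417/7) − 14·(-1207))/(7335410/3969) = -12098646/3667705.

m = -3.007, b = -3.299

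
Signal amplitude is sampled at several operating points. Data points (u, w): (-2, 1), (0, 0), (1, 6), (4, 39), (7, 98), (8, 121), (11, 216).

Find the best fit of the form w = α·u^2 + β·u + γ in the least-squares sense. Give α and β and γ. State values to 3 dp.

The normal equations are: 21411·α + 2243·β + 255·γ = 39316;  2243·α + 255·β + 29·γ = 4190;  255·α + 29·β + 7·γ = 481.
Inverting the 3×3 Gram matrix, [α, β, γ]ᵀ = [1161373/793618, 2712155/793618, 494832/396809]ᵀ.

α = 1.463, β = 3.417, γ = 1.247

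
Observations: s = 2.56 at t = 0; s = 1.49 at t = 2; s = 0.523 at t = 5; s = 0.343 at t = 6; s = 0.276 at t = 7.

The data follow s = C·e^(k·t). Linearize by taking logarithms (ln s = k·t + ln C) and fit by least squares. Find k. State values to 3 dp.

Let Y = ln s. Fitting Y = k·t + ln C by least squares:
Over the data: Σt = 20.0000, Σ(t)² = 114.0000, Σln s = -1.6668, Σt·ln s = -17.8749.
Normal system: [[114.0000, 20.0000]; [20.0000, 5]]·[k, ln C]ᵀ = [-17.8749, -1.6668]ᵀ.
Δ = 114.0000·5 − (20.0000)² = 170.0000; k = (-17.8749·5 − 20.0000·-1.6668)/170.0000 = -0.32964, ln C = (114.0000·-1.6668 − 20.0000·-17.8749)/170.0000 = 0.98522.

k = -0.330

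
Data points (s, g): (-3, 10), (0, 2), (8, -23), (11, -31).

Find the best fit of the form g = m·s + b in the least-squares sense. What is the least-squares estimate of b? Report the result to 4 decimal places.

Setting ∂/∂m … = 0 gives: 194·m + 16·b = -555;  16·m + 4·b = -42.
Δ = 194·4 − 16² = 520.
m = ((-555)·4 − 16·(-42))/520 = -387/130; b = (194·(-42) − 16·(-555))/520 = 183/130.

b = 1.4077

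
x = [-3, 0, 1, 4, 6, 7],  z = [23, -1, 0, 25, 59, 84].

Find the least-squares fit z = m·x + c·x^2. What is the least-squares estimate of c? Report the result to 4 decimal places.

c = 1.9583

The normal equations are: 111·m + 597·c = 973;  597·m + 4035·c = 6847.
Δ = 111·4035 − 597² = 91476.
m = (973·4035 − 597·6847)/91476 = -4489/2541; c = (111·6847 − 597·973)/91476 = 4976/2541.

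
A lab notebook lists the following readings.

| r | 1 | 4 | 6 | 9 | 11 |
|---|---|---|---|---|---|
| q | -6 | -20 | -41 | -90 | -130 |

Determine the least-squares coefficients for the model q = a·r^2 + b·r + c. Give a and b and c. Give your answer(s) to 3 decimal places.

Setting ∂/∂a … = 0 gives: 22755·a + 2341·b + 255·c = -24822;  2341·a + 255·b + 31·c = -2572;  255·a + 31·b + 5·c = -287.
Inverting the 3×3 Gram matrix, [a, b, c]ᵀ = [-18621/17350, 255/694, -42872/8675]ᵀ.

a = -1.073, b = 0.367, c = -4.942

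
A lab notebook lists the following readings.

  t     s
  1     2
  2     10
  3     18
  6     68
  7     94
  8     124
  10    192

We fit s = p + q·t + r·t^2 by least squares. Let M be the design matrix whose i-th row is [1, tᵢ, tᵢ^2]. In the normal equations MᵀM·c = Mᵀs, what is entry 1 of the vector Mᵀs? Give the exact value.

508

Entry 1 ↔ basis 1, so (Mᵀs)_{1} = Σᵢ sᵢ = (1)·(2) + (1)·(10) + (1)·(18) + (1)·(68) + (1)·(94) + (1)·(124) + (1)·(192) = 508.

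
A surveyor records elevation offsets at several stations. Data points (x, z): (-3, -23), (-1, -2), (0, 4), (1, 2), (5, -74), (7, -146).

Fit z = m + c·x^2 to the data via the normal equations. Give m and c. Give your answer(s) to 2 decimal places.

m = 3.49, c = -3.06

Forming AᵀA = [[6, 85]; [85, 3109]] and Aᵀz = [-239, -9211]ᵀ gives AᵀA·[m, c]ᵀ = Aᵀz.
Determinant 6·3109 − 85² = 11429.
m = ((-239)·3109 − 85·(-9211))/11429 = 39884/11429; c = (6·(-9211) − 85·(-239))/11429 = -34951/11429.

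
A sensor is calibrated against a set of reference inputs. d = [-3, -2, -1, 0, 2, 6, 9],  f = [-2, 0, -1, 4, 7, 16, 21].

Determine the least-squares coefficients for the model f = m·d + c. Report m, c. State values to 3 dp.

m = 1.999, c = 3.288

The normal system XᵀX·[m, c]ᵀ = Xᵀf is [[135, 11]; [11, 7]]·[m, c]ᵀ = [306, 45]ᵀ.
Eliminating c: 7·(row 1) − 11·(row 2) gives 824·m = 7·306 − 11·45 = 1647, so m = 1647/824.
Then c = (45 − 11·(1647/824))/7 = 2709/824.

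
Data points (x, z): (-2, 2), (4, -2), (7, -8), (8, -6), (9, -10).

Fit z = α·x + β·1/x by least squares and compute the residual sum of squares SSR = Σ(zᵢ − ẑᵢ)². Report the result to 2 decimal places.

Forming MᵀM = [[214, 5]; [5, 91669/254016]] and Mᵀz = [-206, -1135/252]ᵀ gives MᵀM·[α, β]ᵀ = Mᵀz.
det = 214·(91669/254016) − 5² = 6633383/127008.
α = ((-206)·(91669/254016) − 5·(-1135/252))/(6633383/127008) = -6581707/6633383; β = (214·(-1135/252) − 5·(-206))/(6633383/127008) = 8401680/6633383.
Residuals: 4304192/6633383, 10959642/6633383, -8195355/6633383, 11803148/6633383, -8031987/6633383; SSR = 61752922/6633383.

SSR = 9.31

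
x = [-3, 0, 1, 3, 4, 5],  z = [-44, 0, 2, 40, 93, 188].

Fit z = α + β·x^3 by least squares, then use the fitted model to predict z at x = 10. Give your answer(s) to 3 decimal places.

ẑ = 1508.068

The normal equations are: 6·α + 190·β = 279;  190·α + 21180·β = 31722.
(Σ1 = 6, Σx^3 = 190, Σx^3·x^3 = 21180, Σz = 279, Σx^3·z = 31722.)
det = 6·21180 − 190² = 90980.
α = (279·21180 − 190·31722)/90980 = -5898/4549; β = (6·31722 − 190·279)/90980 = 68661/45490.
At x = 10: ẑ = (-5898/4549)·(1) + (68661/45490)·(1000) = 6860202/4549.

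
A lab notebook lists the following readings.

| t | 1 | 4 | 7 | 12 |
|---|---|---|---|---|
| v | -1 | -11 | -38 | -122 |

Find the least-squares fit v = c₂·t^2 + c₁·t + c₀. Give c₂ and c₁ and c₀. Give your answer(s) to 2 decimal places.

c₂ = -0.96, c₁ = 1.54, c₀ = -1.61

Forming XᵀX = [[23394, 2136, 210]; [2136, 210, 24]; [210, 24, 4]] and Xᵀv = [-19607, -1775, -172]ᵀ gives XᵀX·[c₂, c₁, c₀]ᵀ = Xᵀv.
Solving the 3×3 system (Gaussian elimination) gives c₂ = -2623/2721, c₁ = 8365/5442, c₀ = -2927/1814.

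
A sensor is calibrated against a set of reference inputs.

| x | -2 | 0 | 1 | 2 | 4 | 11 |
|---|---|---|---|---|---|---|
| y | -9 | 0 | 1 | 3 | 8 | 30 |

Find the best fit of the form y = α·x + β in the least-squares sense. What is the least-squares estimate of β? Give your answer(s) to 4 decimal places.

Normal-equation sums: Σx·x = 146, Σx = 16, Σ1 = 6.
And Σx·y = 387, Σy = 33.
So AᵀA·[α, β]ᵀ = Aᵀy: [[146, 16]; [16, 6]]·[α, β]ᵀ = [387, 33]ᵀ.
det = 146·6 − 16² = 620.
α = (387·6 − 16·33)/620 = 897/310; β = (146·33 − 16·387)/620 = -687/310.

β = -2.2161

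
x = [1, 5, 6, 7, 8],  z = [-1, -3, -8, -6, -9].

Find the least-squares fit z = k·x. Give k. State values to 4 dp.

k = -1.0171

Entries of AᵀA: Σx·x = 175.
And Σx·z = -178.
Hence k = -178 / 175 ≈ -1.01714.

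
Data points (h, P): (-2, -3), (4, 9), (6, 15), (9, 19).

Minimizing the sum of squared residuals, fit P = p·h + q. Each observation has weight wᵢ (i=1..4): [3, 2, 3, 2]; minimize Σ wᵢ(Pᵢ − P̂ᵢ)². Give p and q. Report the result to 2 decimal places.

p = 2.08, q = 1.30

Sums needed: Σwᵢ·h·h = 314, Σwᵢ·h = 38, Σwᵢ·1 = 10.
And Σwᵢ·h·P = 702, Σwᵢ·P = 92.
So AᵀWA·[p, q]ᵀ = AᵀWP: [[314, 38]; [38, 10]]·[p, q]ᵀ = [702, 92]ᵀ.
Eliminating q: 10·(row 1) − 38·(row 2) gives 1696·p = 10·702 − 38·92 = 3524, so p = 881/424.
Then q = (92 − 38·(881/424))/10 = 553/424.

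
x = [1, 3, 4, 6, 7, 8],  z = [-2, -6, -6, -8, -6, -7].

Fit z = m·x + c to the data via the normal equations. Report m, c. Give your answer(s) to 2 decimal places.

From the data, Σx·x = 175, Σx = 29, Σ1 = 6.
For Aᵀz: Σx·z = -190, Σz = -35.
Δ = 175·6 − 29² = 209.
m = ((-190)·6 − 29·(-35))/209 = -125/209; c = (175·(-35) − 29·(-190))/209 = -615/209.

m = -0.60, c = -2.94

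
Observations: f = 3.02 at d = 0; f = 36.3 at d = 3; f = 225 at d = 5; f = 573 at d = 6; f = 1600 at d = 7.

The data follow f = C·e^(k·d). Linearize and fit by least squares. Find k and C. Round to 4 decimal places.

Let Y = ln f. Fitting Y = k·d + ln C by least squares:
Σd = 21.0000, Σ(d)² = 119.0000, Σln f = 23.8418, Σd·ln f = 127.6056.
Equations: 119.0000·k + 21.0000·ln C = 127.6056;  21.0000·k + 5·ln C = 23.8418.
Slope k = (n·Σd·ln f − Σd·Σln f)/(n·Σ(d)² − (Σd)²) = (5·127.6056 − 21.0000·23.8418)/154.0000 = 0.89188; ln C = (Σln f − k·Σd)/n = 1.02246, so C = exp(1.02246) = 2.78003.

k = 0.8919, C = 2.7800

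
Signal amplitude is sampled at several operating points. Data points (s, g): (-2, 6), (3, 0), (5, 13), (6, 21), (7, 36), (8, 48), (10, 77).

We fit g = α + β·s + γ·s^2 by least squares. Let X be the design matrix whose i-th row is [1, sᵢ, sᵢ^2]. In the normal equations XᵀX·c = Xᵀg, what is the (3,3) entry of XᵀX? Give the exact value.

18515

Row 3 ↔ basis s^2, column 3 ↔ basis s^2, so (XᵀX)_{3,3} = Σᵢ (s^2)·(s^2) = (4)·(4) + (9)·(9) + (25)·(25) + (36)·(36) + (49)·(49) + (64)·(64) + (100)·(100) = 18515.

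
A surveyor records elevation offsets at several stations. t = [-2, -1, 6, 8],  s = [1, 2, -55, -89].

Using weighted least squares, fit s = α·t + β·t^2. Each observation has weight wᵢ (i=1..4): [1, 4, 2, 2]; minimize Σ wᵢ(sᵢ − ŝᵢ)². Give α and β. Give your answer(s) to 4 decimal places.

The normal equations are: 208·α + 1444·β = -2094;  1444·α + 10804·β = -15340.
(Σwᵢ·t·t = 208, Σwᵢ·t·t^2 = 1444, Σwᵢ·t^2·t^2 = 10804, Σwᵢ·t·s = -2094, Σwᵢ·t^2·s = -15340.)
Determinant 208·10804 − 1444² = 162096.
α = ((-2094)·10804 − 1444·(-15340))/162096 = -59077/20262; β = (208·(-15340) − 1444·(-2094))/162096 = -20873/20262.

α = -2.9157, β = -1.0302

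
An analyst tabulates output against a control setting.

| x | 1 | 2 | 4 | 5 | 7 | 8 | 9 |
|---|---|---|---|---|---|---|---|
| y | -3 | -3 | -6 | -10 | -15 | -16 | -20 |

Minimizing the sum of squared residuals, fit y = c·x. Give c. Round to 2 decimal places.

c = -2.07

Normal-equation sums: Σx·x = 240.
Right-hand side: Σx·y = -496.
c = (-496)/240 = -2.06667.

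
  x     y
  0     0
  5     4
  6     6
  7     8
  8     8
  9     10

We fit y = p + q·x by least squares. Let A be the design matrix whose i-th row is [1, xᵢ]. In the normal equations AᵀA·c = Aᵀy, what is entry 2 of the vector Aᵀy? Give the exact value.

266

Entry 2 ↔ basis x, so (Aᵀy)_{2} = Σᵢ (x)·yᵢ = (0)·(0) + (5)·(4) + (6)·(6) + (7)·(8) + (8)·(8) + (9)·(10) = 266.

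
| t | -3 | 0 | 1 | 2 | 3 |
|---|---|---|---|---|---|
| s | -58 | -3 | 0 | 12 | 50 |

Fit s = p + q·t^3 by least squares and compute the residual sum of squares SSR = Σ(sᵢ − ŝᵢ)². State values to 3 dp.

SSR = 3.192

The normal system XᵀX·[p, q]ᵀ = Xᵀs is [[5, 9]; [9, 1523]]·[p, q]ᵀ = [1, 3012]ᵀ.
Eliminating q: 1523·(row 1) − 9·(row 2) gives 7534·p = 1523·1 − 9·3012 = -25585, so p = -25585/7534.
Then q = (3012 − 9·(-25585/7534))/1523 = 15051/7534.
Residuals: -2505/3767, 2983/7534, 5267/3767, -4415/7534, -2046/3767; SSR = 24051/7534.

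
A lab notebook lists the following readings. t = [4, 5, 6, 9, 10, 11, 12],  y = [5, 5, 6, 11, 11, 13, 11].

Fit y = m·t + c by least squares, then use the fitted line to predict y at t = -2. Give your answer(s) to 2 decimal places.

With design matrix X, XᵀX = [[523, 57]; [57, 7]] and Xᵀy = [565, 62]ᵀ.
det = 523·7 − 57² = 412.
m = (565·7 − 57·62)/412 = 421/412; c = (523·62 − 57·565)/412 = 221/412.
At t = -2: ŷ = (421/412)·(-2) + (221/412)·(1) = -621/412.

ŷ = -1.51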